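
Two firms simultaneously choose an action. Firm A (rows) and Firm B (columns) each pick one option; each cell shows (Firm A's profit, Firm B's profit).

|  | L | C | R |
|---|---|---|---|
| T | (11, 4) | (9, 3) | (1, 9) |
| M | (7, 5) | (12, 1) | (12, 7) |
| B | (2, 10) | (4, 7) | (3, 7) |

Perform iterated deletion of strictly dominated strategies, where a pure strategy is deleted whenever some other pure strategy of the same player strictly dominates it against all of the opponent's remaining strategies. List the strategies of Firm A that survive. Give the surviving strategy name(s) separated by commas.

For Firm A, M strictly dominates B on the remaining columns (L: 7>2, C: 12>4, R: 12>3); eliminate B.
For Firm B, R strictly dominates L on the remaining rows (T: 9>4, M: 7>5); eliminate L.
For Firm A, M strictly dominates T on the remaining columns (C: 12>9, R: 12>1); eliminate T.
Firm B's strategy C is strictly dominated by R (M: 7>1) and is removed.
Among the remaining strategies, none is strictly dominated by another pure strategy of the same player, so the elimination stops.
Surviving strategies — Firm A: {M}; Firm B: {R}.

M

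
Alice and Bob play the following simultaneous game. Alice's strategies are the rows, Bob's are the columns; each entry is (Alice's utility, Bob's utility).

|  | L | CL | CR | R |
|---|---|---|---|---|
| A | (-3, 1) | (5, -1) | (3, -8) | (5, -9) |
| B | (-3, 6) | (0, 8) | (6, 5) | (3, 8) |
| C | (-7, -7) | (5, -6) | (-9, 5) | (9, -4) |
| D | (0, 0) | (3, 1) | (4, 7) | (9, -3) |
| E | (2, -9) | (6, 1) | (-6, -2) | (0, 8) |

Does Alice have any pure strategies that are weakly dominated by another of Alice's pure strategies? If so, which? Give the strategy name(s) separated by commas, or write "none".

Nothing dominates A: B at CL (5>0); C at L (-3>-7); D at CL (5>3); E at CR (3>-6).
B is not dominated — it holds its own against A at CR (6>3); C at L (-3>-7); D at CR (6>4); E at CR (6>-6).
Nothing dominates C: A at R (9>5); B at CL (5>0); D at CL (5>3); E at R (9>0).
Nothing dominates D: A at L (0>-3); B at L (0>-3); C at L (0>-7); E at CR (4>-6).
E: no other strategy beats it everywhere (A at L (2>-3); B at L (2>-3); C at L (2>-7); D at L (2>0)).

none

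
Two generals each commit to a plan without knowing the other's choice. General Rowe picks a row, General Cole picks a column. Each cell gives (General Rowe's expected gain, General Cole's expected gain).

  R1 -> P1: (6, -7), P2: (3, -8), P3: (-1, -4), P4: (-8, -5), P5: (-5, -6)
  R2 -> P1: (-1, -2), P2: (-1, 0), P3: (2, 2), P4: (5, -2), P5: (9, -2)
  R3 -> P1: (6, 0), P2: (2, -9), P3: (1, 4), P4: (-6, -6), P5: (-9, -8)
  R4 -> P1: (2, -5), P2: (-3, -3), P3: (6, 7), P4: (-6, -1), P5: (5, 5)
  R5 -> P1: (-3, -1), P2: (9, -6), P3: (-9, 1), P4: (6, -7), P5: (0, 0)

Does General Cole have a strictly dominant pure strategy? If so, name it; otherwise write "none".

P3

P3 vs P1: R1: -4>-7, R2: 2>-2, R3: 4>0, R4: 7>-5, R5: 1>-1.
P3 vs P2: R1: -4>-8, R2: 2>0, R3: 4>-9, R4: 7>-3, R5: 1>-6.
P3 vs P4: R1: -4>-5, R2: 2>-2, R3: 4>-6, R4: 7>-1, R5: 1>-7.
P3 vs P5: R1: -4>-6, R2: 2>-2, R3: 4>-8, R4: 7>5, R5: 1>0.
P3 strictly beats every other strategy against every opponent action, so it is strictly dominant.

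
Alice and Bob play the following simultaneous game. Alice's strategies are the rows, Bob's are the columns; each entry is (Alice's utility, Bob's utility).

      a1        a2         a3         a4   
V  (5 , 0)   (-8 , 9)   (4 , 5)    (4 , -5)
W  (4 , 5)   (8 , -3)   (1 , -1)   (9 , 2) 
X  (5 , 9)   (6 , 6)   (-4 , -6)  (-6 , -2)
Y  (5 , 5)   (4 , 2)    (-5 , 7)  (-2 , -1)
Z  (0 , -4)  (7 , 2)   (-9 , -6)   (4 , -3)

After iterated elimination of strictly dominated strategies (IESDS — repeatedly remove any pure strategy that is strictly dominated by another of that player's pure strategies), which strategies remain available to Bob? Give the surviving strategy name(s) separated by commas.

For Alice, W strictly dominates Z on the remaining columns (a1: 4>0, a2: 8>7, a3: 1>-9, a4: 9>4); eliminate Z.
Bob's strategy a4 is strictly dominated by a1 (V: 0>-5, W: 5>2, X: 9>-2, Y: 5>-1) and is removed.
Among the remaining strategies, none is strictly dominated by another pure strategy of the same player, so the elimination stops.
Surviving strategies — Alice: {V, W, X, Y}; Bob: {a1, a2, a3}.

a1, a2, a3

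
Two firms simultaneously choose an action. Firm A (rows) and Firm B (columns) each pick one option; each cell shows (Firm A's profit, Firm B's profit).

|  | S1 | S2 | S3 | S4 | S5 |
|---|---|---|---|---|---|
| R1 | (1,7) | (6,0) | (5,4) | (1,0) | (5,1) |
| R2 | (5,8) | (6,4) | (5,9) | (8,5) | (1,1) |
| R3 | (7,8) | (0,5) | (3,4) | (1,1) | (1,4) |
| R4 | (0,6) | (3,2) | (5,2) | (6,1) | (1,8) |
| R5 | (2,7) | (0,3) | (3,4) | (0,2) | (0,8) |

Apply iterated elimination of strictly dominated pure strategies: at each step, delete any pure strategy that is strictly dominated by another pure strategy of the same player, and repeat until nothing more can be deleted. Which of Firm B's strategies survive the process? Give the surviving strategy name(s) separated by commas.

For Firm A, R2 strictly dominates R5 on the remaining columns (S1: 5>2, S2: 6>0, S3: 5>3, S4: 8>0, S5: 1>0); eliminate R5.
Column S2 is eliminated: S1 beats it against every remaining row (R1: 7>0, R2: 8>4, R3: 8>5, R4: 6>2).
For Firm B, S1 strictly dominates S4 on the remaining rows (R1: 7>0, R2: 8>5, R3: 8>1, R4: 6>1); eliminate S4.
Among the remaining strategies, none is strictly dominated by another pure strategy of the same player, so the elimination stops.
Surviving strategies — Firm A: {R1, R2, R3, R4}; Firm B: {S1, S3, S5}.

S1, S3, S5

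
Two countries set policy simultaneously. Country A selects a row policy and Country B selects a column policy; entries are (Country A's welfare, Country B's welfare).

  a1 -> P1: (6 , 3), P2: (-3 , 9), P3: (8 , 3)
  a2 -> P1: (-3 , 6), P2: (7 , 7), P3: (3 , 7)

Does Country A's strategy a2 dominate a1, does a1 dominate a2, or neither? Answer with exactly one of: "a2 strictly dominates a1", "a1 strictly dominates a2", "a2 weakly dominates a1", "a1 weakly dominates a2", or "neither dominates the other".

neither dominates the other

a2's payoffs vs a1's, by Country B's action — P1: -3<6, P2: 7>-3, P3: 3<8.
a2 does better at P2 but worse at P1, P3; neither strategy dominates the other.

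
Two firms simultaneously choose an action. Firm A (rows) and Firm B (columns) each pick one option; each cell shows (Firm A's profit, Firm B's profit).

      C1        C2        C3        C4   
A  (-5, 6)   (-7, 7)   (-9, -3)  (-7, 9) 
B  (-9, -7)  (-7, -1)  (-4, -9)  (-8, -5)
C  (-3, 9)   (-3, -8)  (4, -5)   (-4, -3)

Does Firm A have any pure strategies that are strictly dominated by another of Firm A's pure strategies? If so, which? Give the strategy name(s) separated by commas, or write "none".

A, B

A: dominated, since C does at least as well everywhere (C1: -3>-5, C2: -3>-7, C3: 4>-9, C4: -4>-7).
C strictly dominates B — C1: -3>-9, C2: -3>-7, C3: 4>-4, C4: -4>-8.
Nothing dominates C: A at C1 (-3>-5); B at C1 (-3>-9).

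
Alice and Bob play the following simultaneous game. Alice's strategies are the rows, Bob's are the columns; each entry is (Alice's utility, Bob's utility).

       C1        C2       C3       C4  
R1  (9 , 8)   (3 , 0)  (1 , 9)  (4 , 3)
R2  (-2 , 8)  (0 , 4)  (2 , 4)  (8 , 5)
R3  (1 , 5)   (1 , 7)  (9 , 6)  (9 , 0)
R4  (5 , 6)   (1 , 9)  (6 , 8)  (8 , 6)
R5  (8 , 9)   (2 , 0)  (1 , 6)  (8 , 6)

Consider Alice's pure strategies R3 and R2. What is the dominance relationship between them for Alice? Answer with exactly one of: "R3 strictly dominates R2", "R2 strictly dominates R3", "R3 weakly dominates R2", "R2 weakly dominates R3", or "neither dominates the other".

R3 strictly dominates R2

R3's payoffs vs R2's, by Bob's action — C1: 1>-2, C2: 1>0, C3: 9>2, C4: 9>8.
R3 gives a strictly higher payoff against each choice by Bob, so R3 strictly dominates R2.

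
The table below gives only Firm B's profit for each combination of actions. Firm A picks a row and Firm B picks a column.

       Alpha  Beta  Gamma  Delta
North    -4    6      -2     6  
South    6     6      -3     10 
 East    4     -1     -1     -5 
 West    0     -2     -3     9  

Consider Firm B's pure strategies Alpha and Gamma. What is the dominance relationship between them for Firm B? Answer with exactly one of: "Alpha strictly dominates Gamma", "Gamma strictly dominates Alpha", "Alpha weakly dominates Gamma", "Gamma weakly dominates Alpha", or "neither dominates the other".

neither dominates the other

Alpha's payoffs vs Gamma's, by Firm A's action — North: -4<-2, South: 6>-3, East: 4>-1, West: 0>-3.
Alpha does better at South, East, West but worse at North; neither strategy dominates the other.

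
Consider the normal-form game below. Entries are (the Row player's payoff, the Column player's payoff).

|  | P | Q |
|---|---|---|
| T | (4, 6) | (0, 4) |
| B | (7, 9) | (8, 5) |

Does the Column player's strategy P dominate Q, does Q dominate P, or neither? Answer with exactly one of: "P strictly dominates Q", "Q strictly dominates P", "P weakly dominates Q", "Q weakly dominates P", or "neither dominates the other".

P strictly dominates Q

P's payoffs vs Q's, by the Row player's action — T: 6>4, B: 9>5.
P gives a strictly higher payoff against every action of the Row player, so P strictly dominates Q.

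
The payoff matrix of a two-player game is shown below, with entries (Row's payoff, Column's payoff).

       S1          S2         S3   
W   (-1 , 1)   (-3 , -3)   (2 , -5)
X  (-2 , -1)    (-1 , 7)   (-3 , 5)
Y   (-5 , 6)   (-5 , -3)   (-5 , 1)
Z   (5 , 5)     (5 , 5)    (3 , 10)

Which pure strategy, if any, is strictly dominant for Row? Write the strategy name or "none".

Z

Z vs W: S1: 5>-1, S2: 5>-3, S3: 3>2.
Z vs X: S1: 5>-2, S2: 5>-1, S3: 3>-3.
Z vs Y: S1: 5>-5, S2: 5>-5, S3: 3>-5.
Z strictly beats every other strategy against every opponent action, so it is strictly dominant.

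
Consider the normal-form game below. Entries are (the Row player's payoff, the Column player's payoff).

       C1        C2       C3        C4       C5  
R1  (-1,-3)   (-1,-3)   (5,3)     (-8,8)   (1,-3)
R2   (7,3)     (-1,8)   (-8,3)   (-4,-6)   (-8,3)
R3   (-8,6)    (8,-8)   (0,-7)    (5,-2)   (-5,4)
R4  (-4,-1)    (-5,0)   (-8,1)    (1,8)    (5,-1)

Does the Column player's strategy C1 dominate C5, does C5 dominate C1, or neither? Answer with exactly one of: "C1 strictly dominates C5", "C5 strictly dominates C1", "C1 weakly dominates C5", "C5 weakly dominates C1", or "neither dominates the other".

Compare C1 to C5 across every action of the Row player: R1: -3=-3, R2: 3=3, R3: 6>4, R4: -1=-1.
C1 is at least as good everywhere and strictly better somewhere (tied only at R1, R2, R4), so C1 weakly but not strictly dominates C5.

C1 weakly dominates C5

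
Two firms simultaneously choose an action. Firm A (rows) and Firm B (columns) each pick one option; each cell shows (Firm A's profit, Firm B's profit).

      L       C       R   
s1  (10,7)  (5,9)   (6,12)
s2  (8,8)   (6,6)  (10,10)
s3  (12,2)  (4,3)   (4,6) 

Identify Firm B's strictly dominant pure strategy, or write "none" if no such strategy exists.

R vs L: s1: 12>7, s2: 10>8, s3: 6>2.
R vs C: s1: 12>9, s2: 10>6, s3: 6>3.
R strictly beats every other strategy against every opponent action, so it is strictly dominant.

R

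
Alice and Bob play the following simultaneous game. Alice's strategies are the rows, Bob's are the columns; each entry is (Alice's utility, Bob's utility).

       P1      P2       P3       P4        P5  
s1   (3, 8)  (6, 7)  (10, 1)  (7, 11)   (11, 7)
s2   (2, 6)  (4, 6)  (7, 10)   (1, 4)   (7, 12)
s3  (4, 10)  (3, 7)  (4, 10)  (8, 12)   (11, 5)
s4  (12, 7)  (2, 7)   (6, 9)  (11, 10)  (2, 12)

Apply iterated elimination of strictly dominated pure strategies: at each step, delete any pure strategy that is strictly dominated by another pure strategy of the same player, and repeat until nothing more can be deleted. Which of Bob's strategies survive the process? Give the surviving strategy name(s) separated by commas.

P4, P5

For Alice, s1 strictly dominates s2 on the remaining columns (P1: 3>2, P2: 6>4, P3: 10>7, P4: 7>1, P5: 11>7); eliminate s2.
For Bob, P4 strictly dominates P1 on the remaining rows (s1: 11>8, s3: 12>10, s4: 10>7); eliminate P1.
Bob's strategy P2 is strictly dominated by P4 (s1: 11>7, s3: 12>7, s4: 10>7) and is removed.
For Bob, P4 strictly dominates P3 on the remaining rows (s1: 11>1, s3: 12>10, s4: 10>9); eliminate P3.
Among the remaining strategies, none is strictly dominated by another pure strategy of the same player, so the elimination stops.
Surviving strategies — Alice: {s1, s3, s4}; Bob: {P4, P5}.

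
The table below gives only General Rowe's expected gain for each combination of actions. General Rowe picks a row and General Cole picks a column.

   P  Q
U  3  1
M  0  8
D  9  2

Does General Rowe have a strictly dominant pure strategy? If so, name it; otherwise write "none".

none

U fails to dominate M at Q (1<8).
M fails to dominate U at P (0<3).
D fails to dominate M at Q (2<8).
No single strategy dominates all the others.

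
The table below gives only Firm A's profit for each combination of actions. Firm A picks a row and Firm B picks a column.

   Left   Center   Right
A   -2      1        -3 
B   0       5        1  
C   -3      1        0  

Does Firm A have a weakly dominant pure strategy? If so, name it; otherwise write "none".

B

B vs A: Left: 0>-2, Center: 5>1, Right: 1>-3.
B vs C: Left: 0>-3, Center: 5>1, Right: 1>0.
B is at least as good as every other strategy against every opponent action, so it is weakly dominant.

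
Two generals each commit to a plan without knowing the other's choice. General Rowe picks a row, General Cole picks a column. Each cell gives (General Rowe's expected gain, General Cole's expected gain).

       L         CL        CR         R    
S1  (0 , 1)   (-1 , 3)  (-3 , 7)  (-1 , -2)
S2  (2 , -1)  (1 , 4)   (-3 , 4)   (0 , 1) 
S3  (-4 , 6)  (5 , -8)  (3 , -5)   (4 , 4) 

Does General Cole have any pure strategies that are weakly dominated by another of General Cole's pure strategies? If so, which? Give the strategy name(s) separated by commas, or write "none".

CL

L is not dominated — it holds its own against CL at S3 (6>-8); CR at S3 (6>-5); R at S1 (1>-2).
CR weakly dominates CL — S1: 7>3, S2: 4=4, S3: -5>-8.
Nothing dominates CR: L at S1 (7>1); CL at S1 (7>3); R at S1 (7>-2).
R is not dominated — it holds its own against L at S2 (1>-1); CL at S3 (4>-8); CR at S3 (4>-5).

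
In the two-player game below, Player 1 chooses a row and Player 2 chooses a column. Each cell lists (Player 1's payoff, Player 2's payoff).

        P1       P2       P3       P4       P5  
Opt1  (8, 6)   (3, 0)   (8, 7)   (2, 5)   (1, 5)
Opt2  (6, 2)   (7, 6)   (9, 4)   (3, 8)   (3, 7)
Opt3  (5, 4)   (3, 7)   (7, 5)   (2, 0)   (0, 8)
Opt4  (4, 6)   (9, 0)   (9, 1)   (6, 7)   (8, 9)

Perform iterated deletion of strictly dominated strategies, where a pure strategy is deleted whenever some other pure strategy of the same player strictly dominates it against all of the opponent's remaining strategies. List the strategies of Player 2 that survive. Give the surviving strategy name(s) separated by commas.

P1, P3, P4, P5

Player 1's strategy Opt3 is strictly dominated by Opt2 (P1: 6>5, P2: 7>3, P3: 9>7, P4: 3>2, P5: 3>0) and is removed.
For Player 2, P4 strictly dominates P2 on the remaining rows (Opt1: 5>0, Opt2: 8>6, Opt4: 7>0); eliminate P2.
Among the remaining strategies, none is strictly dominated by another pure strategy of the same player, so the elimination stops.
Surviving strategies — Player 1: {Opt1, Opt2, Opt4}; Player 2: {P1, P3, P4, P5}.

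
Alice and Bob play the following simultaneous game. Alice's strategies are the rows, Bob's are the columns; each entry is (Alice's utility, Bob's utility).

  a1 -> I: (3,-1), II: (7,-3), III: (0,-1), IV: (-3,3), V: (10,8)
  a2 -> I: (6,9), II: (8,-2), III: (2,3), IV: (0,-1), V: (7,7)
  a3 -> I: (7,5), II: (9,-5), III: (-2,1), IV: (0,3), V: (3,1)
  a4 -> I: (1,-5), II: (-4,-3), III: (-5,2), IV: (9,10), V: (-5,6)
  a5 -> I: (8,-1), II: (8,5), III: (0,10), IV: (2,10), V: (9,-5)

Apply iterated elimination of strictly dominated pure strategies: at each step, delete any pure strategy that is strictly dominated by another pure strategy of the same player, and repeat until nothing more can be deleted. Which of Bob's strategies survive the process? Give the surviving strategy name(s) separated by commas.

I, III, IV, V

Column II is eliminated: III beats it against every remaining row (a1: -1>-3, a2: 3>-2, a3: 1>-5, a4: 2>-3, a5: 10>5).
Alice's strategy a3 is strictly dominated by a5 (I: 8>7, III: 0>-2, IV: 2>0, V: 9>3) and is removed.
Among the remaining strategies, none is strictly dominated by another pure strategy of the same player, so the elimination stops.
Surviving strategies — Alice: {a1, a2, a4, a5}; Bob: {I, III, IV, V}.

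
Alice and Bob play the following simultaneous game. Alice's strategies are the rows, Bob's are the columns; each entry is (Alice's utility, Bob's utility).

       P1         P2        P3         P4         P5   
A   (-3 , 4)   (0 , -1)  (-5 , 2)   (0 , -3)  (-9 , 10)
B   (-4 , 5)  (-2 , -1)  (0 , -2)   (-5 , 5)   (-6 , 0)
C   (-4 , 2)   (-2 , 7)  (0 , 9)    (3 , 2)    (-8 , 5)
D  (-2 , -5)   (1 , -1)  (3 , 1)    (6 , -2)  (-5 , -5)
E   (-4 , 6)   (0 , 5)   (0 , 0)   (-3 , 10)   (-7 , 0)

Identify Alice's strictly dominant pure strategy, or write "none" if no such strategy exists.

D vs A: P1: -2>-3, P2: 1>0, P3: 3>-5, P4: 6>0, P5: -5>-9.
D vs B: P1: -2>-4, P2: 1>-2, P3: 3>0, P4: 6>-5, P5: -5>-6.
D vs C: P1: -2>-4, P2: 1>-2, P3: 3>0, P4: 6>3, P5: -5>-8.
D vs E: P1: -2>-4, P2: 1>0, P3: 3>0, P4: 6>-3, P5: -5>-7.
D strictly beats every other strategy against every opponent action, so it is strictly dominant.

D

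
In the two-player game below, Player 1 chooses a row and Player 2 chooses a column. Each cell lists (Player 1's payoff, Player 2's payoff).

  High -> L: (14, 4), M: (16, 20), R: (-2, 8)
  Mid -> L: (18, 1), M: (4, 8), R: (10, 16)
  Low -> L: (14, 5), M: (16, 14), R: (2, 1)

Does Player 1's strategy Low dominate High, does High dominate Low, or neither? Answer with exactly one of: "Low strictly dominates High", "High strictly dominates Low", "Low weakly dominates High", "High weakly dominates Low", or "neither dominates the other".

Compare Low to High across each opponent action: L: 14=14, M: 16=16, R: 2>-2.
Low is at least as good everywhere and strictly better somewhere (tied only at L, M), so Low weakly but not strictly dominates High.

Low weakly dominates High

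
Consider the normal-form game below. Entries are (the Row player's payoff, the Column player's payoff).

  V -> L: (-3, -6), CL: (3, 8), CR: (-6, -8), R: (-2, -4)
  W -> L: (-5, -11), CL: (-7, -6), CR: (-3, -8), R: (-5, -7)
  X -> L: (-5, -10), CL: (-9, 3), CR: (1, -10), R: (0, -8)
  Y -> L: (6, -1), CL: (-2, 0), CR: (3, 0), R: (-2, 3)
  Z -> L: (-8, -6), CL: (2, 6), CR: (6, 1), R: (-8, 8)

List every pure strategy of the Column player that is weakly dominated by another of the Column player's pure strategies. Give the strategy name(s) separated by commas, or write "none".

L, CR

L is weakly dominated by CL (V: 8>-6, W: -6>-11, X: 3>-10, Y: 0>-1, Z: 6>-6).
CL: no other strategy beats it everywhere (L at V (8>-6); CR at V (8>-8); R at V (8>-4)).
CR is weakly dominated by CL (V: 8>-8, W: -6>-8, X: 3>-10, Y: 0=0, Z: 6>1).
Nothing dominates R: L at V (-4>-6); CL at Y (3>0); CR at V (-4>-8).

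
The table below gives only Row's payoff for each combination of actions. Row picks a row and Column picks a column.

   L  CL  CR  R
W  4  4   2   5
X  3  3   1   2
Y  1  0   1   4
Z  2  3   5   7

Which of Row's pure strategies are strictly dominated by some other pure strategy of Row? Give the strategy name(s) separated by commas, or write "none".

X, Y

Nothing dominates W: X at L (4>3); Y at L (4>1); Z at L (4>2).
W strictly dominates X — L: 4>3, CL: 4>3, CR: 2>1, R: 5>2.
Y: dominated, since W does at least as well everywhere (L: 4>1, CL: 4>0, CR: 2>1, R: 5>4).
Nothing dominates Z: W at CR (5>2); X at CL (3=3); Y at L (2>1).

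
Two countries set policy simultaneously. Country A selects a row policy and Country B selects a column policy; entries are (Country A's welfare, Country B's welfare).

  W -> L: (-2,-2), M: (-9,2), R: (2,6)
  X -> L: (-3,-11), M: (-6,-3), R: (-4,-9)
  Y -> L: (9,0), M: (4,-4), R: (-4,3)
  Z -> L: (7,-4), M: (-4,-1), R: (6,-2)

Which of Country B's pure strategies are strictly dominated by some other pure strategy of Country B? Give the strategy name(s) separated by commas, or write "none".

L is strictly dominated by R (W: 6>-2, X: -9>-11, Y: 3>0, Z: -2>-4).
M: no other strategy beats it everywhere (L at W (2>-2); R at X (-3>-9)).
R is not dominated — it holds its own against L at W (6>-2); M at W (6>2).

L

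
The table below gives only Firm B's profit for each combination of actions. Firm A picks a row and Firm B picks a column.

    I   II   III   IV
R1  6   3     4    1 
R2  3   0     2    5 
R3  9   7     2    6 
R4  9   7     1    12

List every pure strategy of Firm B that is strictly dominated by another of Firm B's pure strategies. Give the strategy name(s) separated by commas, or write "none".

I is not dominated — it holds its own against II at R1 (6>3); III at R1 (6>4); IV at R1 (6>1).
II: dominated, since I does at least as well everywhere (R1: 6>3, R2: 3>0, R3: 9>7, R4: 9>7).
III: dominated, since I does at least as well everywhere (R1: 6>4, R2: 3>2, R3: 9>2, R4: 9>1).
IV: no other strategy beats it everywhere (I at R2 (5>3); II at R2 (5>0); III at R2 (5>2)).

II, III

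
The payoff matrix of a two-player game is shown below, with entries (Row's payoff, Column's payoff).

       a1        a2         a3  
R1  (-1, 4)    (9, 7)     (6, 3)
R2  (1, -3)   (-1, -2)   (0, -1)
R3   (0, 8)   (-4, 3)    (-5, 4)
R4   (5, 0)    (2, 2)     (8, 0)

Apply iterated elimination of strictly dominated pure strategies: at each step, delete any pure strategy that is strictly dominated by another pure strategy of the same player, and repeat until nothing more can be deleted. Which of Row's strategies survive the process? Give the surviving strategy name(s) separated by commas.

For Row, R4 strictly dominates R2 on the remaining columns (a1: 5>1, a2: 2>-1, a3: 8>0); eliminate R2.
For Row, R4 strictly dominates R3 on the remaining columns (a1: 5>0, a2: 2>-4, a3: 8>-5); eliminate R3.
For Column, a2 strictly dominates a1 on the remaining rows (R1: 7>4, R4: 2>0); eliminate a1.
Column's strategy a3 is strictly dominated by a2 (R1: 7>3, R4: 2>0) and is removed.
Row R4 is eliminated: R1 beats it against every remaining column (a2: 9>2).
Among the remaining strategies, none is strictly dominated by another pure strategy of the same player, so the elimination stops.
Surviving strategies — Row: {R1}; Column: {a2}.

R1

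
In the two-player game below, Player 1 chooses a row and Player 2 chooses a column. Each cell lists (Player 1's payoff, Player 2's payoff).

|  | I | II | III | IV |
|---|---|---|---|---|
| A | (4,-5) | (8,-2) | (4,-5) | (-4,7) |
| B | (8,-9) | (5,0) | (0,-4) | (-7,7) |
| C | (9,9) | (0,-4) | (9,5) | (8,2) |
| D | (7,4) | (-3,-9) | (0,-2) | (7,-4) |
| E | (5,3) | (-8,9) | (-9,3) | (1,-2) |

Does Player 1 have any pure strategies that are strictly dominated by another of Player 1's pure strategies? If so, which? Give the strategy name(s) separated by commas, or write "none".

D, E

A: no other strategy beats it everywhere (B at II (8>5); C at II (8>0); D at II (8>-3); E at II (8>-8)).
Nothing dominates B: A at I (8>4); C at II (5>0); D at I (8>7); E at I (8>5).
Nothing dominates C: A at I (9>4); B at I (9>8); D at I (9>7); E at I (9>5).
C strictly dominates D — I: 9>7, II: 0>-3, III: 9>0, IV: 8>7.
C strictly dominates E — I: 9>5, II: 0>-8, III: 9>-9, IV: 8>1.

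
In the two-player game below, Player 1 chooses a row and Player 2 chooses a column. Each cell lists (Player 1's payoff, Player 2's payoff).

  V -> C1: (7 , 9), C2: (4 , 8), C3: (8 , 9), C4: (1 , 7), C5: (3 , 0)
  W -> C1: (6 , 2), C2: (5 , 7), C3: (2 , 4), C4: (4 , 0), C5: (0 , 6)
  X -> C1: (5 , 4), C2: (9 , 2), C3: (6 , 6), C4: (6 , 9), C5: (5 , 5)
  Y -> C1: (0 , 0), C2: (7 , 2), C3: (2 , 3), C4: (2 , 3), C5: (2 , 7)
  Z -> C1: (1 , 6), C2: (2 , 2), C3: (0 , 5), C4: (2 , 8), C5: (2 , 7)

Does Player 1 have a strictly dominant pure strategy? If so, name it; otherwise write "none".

none

V fails to dominate W at C2 (4<5).
W fails to dominate V at C1 (6<7).
X fails to dominate V at C1 (5<7).
Y fails to dominate V at C1 (0<7).
Z fails to dominate V at C1 (1<7).
No single strategy dominates all the others.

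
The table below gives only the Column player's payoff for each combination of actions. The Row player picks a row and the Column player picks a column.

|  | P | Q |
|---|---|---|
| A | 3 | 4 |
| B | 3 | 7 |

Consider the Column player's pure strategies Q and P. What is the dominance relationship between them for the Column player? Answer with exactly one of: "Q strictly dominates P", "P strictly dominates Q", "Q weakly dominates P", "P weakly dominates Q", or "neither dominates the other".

Compare Q to P across each choice by the Row player: A: 4>3, B: 7>3.
Q gives a strictly higher payoff against each choice by the Row player, so Q strictly dominates P.

Q strictly dominates P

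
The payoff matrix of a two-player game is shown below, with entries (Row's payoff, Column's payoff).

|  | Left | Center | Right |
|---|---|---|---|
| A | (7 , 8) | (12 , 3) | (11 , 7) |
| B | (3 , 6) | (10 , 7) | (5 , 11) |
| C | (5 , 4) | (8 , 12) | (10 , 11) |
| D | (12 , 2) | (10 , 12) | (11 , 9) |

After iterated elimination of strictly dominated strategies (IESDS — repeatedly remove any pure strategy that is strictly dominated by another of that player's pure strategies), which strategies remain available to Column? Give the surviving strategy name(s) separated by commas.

For Row, A strictly dominates B on the remaining columns (Left: 7>3, Center: 12>10, Right: 11>5); eliminate B.
Row C is eliminated: A beats it against every remaining column (Left: 7>5, Center: 12>8, Right: 11>10).
Among the remaining strategies, none is strictly dominated by another pure strategy of the same player, so the elimination stops.
Surviving strategies — Row: {A, D}; Column: {Left, Center, Right}.

Left, Center, Right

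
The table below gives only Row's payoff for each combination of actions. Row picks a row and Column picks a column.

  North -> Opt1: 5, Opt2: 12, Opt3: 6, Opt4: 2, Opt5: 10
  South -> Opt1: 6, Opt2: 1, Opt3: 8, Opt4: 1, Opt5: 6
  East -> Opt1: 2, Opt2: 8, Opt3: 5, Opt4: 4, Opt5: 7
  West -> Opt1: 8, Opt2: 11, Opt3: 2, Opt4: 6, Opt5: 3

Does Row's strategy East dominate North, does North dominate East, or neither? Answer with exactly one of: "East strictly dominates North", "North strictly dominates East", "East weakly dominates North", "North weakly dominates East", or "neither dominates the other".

Compare East to North across each choice by Column: Opt1: 2<5, Opt2: 8<12, Opt3: 5<6, Opt4: 4>2, Opt5: 7<10.
East does better at Opt4 but worse at Opt1, Opt2, Opt3, Opt5; neither strategy dominates the other.

neither dominates the other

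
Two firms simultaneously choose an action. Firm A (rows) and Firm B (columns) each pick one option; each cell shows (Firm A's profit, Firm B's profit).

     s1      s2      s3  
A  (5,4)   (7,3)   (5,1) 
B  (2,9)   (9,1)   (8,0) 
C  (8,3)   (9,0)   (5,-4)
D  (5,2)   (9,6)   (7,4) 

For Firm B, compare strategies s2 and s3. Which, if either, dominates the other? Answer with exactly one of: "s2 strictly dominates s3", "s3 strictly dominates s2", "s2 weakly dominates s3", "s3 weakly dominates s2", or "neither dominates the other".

s2 strictly dominates s3

s2's payoffs vs s3's, by Firm A's action — A: 3>1, B: 1>0, C: 0>-4, D: 6>4.
Every comparison favours s2, so s2 strictly dominates s3.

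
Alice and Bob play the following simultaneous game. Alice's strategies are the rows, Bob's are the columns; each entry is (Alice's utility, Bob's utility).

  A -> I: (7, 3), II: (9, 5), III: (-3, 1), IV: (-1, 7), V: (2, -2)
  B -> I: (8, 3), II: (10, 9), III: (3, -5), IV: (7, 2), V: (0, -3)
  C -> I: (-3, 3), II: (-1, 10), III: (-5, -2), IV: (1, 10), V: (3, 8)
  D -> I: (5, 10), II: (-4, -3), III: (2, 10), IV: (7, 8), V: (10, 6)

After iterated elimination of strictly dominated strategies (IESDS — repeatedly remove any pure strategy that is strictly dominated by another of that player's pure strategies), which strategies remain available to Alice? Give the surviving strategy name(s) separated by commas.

Bob's strategy V is strictly dominated by IV (A: 7>-2, B: 2>-3, C: 10>8, D: 8>6) and is removed.
Row A is eliminated: B beats it against every remaining column (I: 8>7, II: 10>9, III: 3>-3, IV: 7>-1).
For Alice, B strictly dominates C on the remaining columns (I: 8>-3, II: 10>-1, III: 3>-5, IV: 7>1); eliminate C.
Column IV is eliminated: I beats it against every remaining row (B: 3>2, D: 10>8).
Row D is eliminated: B beats it against every remaining column (I: 8>5, II: 10>-4, III: 3>2).
Column I is eliminated: II beats it against every remaining row (B: 9>3).
For Bob, II strictly dominates III on the remaining rows (B: 9>-5); eliminate III.
Among the remaining strategies, none is strictly dominated by another pure strategy of the same player, so the elimination stops.
Surviving strategies — Alice: {B}; Bob: {II}.

B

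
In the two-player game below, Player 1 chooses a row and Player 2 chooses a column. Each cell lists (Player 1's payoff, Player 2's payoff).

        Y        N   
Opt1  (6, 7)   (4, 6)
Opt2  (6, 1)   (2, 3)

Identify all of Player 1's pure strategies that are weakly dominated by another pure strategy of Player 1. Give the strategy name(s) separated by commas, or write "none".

Opt1: no other strategy beats it everywhere (Opt2 at N (4>2)).
Opt2: dominated, since Opt1 does at least as well everywhere (Y: 6=6, N: 4>2).

Opt2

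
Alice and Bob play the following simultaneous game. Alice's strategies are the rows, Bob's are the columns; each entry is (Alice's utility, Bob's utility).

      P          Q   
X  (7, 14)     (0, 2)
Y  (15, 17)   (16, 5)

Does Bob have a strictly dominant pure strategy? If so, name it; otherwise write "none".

P

P vs Q: X: 14>2, Y: 17>5.
P strictly beats every other strategy against every opponent action, so it is strictly dominant.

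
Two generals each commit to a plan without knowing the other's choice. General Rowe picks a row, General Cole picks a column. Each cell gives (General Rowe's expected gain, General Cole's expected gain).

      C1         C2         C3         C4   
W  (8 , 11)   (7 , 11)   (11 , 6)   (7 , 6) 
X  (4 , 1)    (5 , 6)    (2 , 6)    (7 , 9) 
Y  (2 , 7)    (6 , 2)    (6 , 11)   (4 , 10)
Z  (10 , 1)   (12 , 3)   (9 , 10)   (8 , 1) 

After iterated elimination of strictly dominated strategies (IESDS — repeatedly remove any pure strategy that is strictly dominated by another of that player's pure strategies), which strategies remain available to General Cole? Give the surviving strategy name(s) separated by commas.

General Rowe's strategy X is strictly dominated by Z (C1: 10>4, C2: 12>5, C3: 9>2, C4: 8>7) and is removed.
For General Rowe, W strictly dominates Y on the remaining columns (C1: 8>2, C2: 7>6, C3: 11>6, C4: 7>4); eliminate Y.
For General Cole, C2 strictly dominates C4 on the remaining rows (W: 11>6, Z: 3>1); eliminate C4.
Among the remaining strategies, none is strictly dominated by another pure strategy of the same player, so the elimination stops.
Surviving strategies — General Rowe: {W, Z}; General Cole: {C1, C2, C3}.

C1, C2, C3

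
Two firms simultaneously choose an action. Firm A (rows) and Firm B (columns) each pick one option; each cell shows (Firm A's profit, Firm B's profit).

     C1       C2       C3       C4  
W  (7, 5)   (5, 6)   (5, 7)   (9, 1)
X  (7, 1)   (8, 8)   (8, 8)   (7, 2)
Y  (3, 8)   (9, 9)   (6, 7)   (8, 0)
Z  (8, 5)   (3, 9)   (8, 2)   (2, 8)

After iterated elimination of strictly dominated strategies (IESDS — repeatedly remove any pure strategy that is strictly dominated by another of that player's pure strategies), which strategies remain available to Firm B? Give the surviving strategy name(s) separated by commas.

C2, C3

Column C1 is eliminated: C2 beats it against every remaining row (W: 6>5, X: 8>1, Y: 9>8, Z: 9>5).
Column C4 is eliminated: C2 beats it against every remaining row (W: 6>1, X: 8>2, Y: 9>0, Z: 9>8).
Firm A's strategy W is strictly dominated by X (C2: 8>5, C3: 8>5) and is removed.
Among the remaining strategies, none is strictly dominated by another pure strategy of the same player, so the elimination stops.
Surviving strategies — Firm A: {X, Y, Z}; Firm B: {C2, C3}.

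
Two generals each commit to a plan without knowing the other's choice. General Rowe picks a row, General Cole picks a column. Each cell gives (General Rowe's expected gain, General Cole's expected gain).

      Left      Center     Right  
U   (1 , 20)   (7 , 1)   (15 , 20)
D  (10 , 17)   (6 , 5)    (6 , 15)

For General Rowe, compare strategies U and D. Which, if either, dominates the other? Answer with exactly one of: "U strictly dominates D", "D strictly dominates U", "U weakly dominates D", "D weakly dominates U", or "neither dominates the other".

neither dominates the other

Compare U to D across every action of General Cole: Left: 1<10, Center: 7>6, Right: 15>6.
U does better at Center, Right but worse at Left; neither strategy dominates the other.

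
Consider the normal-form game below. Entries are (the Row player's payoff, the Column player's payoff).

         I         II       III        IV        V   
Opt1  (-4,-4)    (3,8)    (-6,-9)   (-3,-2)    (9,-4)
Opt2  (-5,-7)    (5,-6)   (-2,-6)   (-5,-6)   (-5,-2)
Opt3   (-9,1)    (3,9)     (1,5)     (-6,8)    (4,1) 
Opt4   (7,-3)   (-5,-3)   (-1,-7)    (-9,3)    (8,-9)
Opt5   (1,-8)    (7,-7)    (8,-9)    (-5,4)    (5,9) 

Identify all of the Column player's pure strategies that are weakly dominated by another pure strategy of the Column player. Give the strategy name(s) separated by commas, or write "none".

I is weakly dominated by II (Opt1: 8>-4, Opt2: -6>-7, Opt3: 9>1, Opt4: -3=-3, Opt5: -7>-8).
II: no other strategy beats it everywhere (I at Opt1 (8>-4); III at Opt1 (8>-9); IV at Opt1 (8>-2); V at Opt1 (8>-4)).
III: dominated, since II does at least as well everywhere (Opt1: 8>-9, Opt2: -6=-6, Opt3: 9>5, Opt4: -3>-7, Opt5: -7>-9).
IV: no other strategy beats it everywhere (I at Opt1 (-2>-4); II at Opt4 (3>-3); III at Opt1 (-2>-9); V at Opt1 (-2>-4)).
V: no other strategy beats it everywhere (I at Opt2 (-2>-7); II at Opt2 (-2>-6); III at Opt1 (-4>-9); IV at Opt2 (-2>-6)).

I, III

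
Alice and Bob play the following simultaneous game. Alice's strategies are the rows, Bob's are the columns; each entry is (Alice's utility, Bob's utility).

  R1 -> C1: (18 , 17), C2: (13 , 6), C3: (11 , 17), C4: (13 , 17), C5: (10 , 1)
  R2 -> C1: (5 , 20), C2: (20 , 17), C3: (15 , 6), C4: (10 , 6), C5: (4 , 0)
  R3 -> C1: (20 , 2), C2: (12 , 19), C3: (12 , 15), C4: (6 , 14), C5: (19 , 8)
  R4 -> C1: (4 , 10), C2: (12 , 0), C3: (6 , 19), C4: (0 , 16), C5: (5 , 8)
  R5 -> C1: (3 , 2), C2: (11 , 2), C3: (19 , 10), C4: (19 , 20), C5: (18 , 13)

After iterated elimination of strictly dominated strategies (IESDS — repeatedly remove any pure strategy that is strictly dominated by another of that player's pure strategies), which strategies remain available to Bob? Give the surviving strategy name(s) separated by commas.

Row R4 is eliminated: R1 beats it against every remaining column (C1: 18>4, C2: 13>12, C3: 11>6, C4: 13>0, C5: 10>5).
Column C5 is eliminated: C4 beats it against every remaining row (R1: 17>1, R2: 6>0, R3: 14>8, R5: 20>13).
Among the remaining strategies, none is strictly dominated by another pure strategy of the same player, so the elimination stops.
Surviving strategies — Alice: {R1, R2, R3, R5}; Bob: {C1, C2, C3, C4}.

C1, C2, C3, C4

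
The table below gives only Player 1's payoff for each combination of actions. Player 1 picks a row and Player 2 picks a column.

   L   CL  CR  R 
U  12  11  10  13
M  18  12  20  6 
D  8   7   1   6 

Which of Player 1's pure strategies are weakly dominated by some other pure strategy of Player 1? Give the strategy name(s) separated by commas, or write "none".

D

U: no other strategy beats it everywhere (M at R (13>6); D at L (12>8)).
M: no other strategy beats it everywhere (U at L (18>12); D at L (18>8)).
D: dominated, since U does at least as well everywhere (L: 12>8, CL: 11>7, CR: 10>1, R: 13>6).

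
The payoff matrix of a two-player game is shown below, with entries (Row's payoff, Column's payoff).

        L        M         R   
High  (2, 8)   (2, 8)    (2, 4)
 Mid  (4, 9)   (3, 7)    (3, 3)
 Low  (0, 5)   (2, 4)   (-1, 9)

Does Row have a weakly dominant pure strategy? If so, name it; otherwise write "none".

Mid

Mid vs High: L: 4>2, M: 3>2, R: 3>2.
Mid vs Low: L: 4>0, M: 3>2, R: 3>-1.
Mid is at least as good as every other strategy against every opponent action, so it is weakly dominant.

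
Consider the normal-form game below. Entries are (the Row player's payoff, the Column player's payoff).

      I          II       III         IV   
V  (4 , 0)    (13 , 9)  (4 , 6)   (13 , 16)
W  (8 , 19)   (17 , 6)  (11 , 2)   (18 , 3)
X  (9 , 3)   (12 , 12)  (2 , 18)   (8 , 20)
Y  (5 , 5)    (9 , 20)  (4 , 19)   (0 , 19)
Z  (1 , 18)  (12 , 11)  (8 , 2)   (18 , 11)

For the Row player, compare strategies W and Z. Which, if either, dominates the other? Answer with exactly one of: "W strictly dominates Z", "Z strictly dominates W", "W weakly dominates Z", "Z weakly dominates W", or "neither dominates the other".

W weakly dominates Z

Compare W to Z across every action of the Column player: I: 8>1, II: 17>12, III: 11>8, IV: 18=18.
W is at least as good everywhere and strictly better somewhere (tied only at IV), so W weakly but not strictly dominates Z.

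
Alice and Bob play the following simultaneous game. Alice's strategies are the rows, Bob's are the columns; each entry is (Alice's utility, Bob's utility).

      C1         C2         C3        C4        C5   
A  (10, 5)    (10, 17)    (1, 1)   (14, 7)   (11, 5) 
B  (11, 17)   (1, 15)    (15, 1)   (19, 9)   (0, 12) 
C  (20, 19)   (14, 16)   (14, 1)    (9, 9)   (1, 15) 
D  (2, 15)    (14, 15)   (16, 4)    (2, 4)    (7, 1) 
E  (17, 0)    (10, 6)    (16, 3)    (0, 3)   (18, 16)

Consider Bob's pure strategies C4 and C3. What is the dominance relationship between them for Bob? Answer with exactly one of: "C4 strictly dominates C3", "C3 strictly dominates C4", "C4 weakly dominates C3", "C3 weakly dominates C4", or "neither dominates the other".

Compare C4 to C3 across each opponent action: A: 7>1, B: 9>1, C: 9>1, D: 4=4, E: 3=3.
C4 is at least as good everywhere and strictly better somewhere (tied only at D, E), so C4 weakly but not strictly dominates C3.

C4 weakly dominates C3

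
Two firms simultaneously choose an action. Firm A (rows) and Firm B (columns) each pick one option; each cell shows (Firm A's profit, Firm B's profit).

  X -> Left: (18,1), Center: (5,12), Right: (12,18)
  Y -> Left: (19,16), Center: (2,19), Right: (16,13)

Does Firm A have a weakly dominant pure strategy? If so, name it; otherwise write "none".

X fails to dominate Y at Left (18<19).
Y fails to dominate X at Center (2<5).
No single strategy dominates all the others.

none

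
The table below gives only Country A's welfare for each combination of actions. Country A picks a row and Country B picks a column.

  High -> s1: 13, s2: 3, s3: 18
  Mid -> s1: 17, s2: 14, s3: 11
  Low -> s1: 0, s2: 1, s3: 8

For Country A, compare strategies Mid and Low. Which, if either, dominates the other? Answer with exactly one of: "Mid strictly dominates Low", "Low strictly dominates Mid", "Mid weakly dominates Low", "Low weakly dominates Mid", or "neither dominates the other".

Mid strictly dominates Low

Compare Mid to Low across each choice by Country B: s1: 17>0, s2: 14>1, s3: 11>8.
Mid gives a strictly higher payoff against each choice by Country B, so Mid strictly dominates Low.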